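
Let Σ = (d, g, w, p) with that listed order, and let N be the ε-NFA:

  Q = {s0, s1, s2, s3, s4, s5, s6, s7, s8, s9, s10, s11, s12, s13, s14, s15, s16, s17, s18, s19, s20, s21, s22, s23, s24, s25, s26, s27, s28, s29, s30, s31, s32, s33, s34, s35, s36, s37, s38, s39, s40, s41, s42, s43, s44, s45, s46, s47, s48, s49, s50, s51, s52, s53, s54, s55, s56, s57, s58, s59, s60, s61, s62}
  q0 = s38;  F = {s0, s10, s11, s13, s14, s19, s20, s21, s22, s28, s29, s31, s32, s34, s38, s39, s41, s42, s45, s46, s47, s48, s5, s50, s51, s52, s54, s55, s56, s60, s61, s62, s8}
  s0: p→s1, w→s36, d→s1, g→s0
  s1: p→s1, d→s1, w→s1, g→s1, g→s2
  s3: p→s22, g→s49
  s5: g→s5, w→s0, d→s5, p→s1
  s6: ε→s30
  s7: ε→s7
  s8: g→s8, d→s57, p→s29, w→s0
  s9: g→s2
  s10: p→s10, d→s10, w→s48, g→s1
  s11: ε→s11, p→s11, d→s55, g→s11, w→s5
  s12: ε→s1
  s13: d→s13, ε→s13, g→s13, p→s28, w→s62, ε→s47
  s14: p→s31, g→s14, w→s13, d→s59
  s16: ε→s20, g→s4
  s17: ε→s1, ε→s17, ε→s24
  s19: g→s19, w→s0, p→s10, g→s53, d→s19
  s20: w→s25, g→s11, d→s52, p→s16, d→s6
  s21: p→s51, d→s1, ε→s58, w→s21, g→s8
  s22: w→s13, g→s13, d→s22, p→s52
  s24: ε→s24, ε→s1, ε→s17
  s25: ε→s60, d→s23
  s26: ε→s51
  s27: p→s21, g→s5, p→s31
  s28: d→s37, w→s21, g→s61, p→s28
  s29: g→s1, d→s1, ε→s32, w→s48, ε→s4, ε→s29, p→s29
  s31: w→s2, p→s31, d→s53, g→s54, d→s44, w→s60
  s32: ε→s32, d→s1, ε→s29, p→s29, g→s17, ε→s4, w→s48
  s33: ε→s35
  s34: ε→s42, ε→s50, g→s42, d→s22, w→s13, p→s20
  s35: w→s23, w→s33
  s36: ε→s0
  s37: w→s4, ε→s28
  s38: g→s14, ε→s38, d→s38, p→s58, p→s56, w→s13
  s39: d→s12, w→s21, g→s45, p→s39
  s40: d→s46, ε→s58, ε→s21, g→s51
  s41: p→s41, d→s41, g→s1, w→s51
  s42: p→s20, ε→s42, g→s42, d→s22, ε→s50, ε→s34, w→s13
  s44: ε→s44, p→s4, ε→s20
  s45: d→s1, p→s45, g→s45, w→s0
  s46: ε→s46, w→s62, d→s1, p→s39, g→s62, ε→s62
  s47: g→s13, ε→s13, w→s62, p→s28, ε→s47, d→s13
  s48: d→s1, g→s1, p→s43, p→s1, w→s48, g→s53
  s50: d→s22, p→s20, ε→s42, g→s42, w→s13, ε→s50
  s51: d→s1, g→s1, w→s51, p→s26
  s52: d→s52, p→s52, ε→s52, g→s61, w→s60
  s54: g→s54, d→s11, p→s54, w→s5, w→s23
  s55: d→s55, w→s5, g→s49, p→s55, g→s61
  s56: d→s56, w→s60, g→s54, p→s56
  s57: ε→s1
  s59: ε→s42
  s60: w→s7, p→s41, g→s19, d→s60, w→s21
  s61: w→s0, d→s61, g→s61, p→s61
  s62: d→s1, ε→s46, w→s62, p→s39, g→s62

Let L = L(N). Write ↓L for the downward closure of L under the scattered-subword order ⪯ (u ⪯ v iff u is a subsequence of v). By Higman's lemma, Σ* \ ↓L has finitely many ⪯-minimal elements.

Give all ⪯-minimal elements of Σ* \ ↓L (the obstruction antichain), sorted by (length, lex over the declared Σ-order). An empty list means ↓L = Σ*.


A = [wwd, pgwp, pwpg, gddgwd].

|Q|=63, |F|=33, |δ|=206 (45 ε).
min D↑ (29 st, q0=0, F={12}): 0:d→0,g→1,w→2,p→3 1:d→4,g→1,w→2,p→5 2:d→2,g→2,w→6,p→7 3:d→3,g→8,w→9,p→3 4:d→10,g→4,w→2,p→11 5:d→11,g→8,w→9,p→5 6:d→12,g→6,w→6,p→13 7:d→7,g→14,w→15,p→7 8:d→16,g→8,w→17,p→8 9:d→9,g→18,w→15,p→19 10:d→10,g→2,w→2,p→20 11:d→20,g→16,w→9,p→11 12:d→12,g→12,w→12,p→12 13:d→12,g→21,w→15,p→13 14:d→14,g→14,w→22,p→14 15:d→12,g→23,w→15,p→24 16:d→25,g→16,w→17,p→16 17:d→17,g→17,w→22,p→12 18:d→18,g→18,w→22,p→26 19:d→19,g→12,w→24,p→19 20:d→20,g→14,w→9,p→20 21:d→12,g→21,w→22,p→21 22:d→12,g→22,w→22,p→12 23:d→12,g→23,w→22,p→27 24:d→12,g→12,w→24,p→24 25:d→25,g→14,w→17,p→25 26:d→26,g→12,w→28,p→26 27:d→12,g→12,w→28,p→27 28:d→12,g→12,w→28,p→12 [Hopcroft].
'wwd': run [55, 36, 24, 4] end={s1,s12,s2,s57} ∉↓L; 3/3 single-dels accept.
'pgwp': run [55, 44, 24, 9, 3] end={s1,s2,s43} rej; 4/4 del acc.
'pwpg': N↓-sim [55, 44, 26, 14, 5] end={s1,s17,s2,s24,s53} ∉↓L; 4/4 single-dels accept.
'gddgwd': |S_i|=[55, 53, 50, 41, 32, 23, 4] end={s1,s12,s2,s57} ∉↓L; 6/6 single-dels accept.
4 obstructions.


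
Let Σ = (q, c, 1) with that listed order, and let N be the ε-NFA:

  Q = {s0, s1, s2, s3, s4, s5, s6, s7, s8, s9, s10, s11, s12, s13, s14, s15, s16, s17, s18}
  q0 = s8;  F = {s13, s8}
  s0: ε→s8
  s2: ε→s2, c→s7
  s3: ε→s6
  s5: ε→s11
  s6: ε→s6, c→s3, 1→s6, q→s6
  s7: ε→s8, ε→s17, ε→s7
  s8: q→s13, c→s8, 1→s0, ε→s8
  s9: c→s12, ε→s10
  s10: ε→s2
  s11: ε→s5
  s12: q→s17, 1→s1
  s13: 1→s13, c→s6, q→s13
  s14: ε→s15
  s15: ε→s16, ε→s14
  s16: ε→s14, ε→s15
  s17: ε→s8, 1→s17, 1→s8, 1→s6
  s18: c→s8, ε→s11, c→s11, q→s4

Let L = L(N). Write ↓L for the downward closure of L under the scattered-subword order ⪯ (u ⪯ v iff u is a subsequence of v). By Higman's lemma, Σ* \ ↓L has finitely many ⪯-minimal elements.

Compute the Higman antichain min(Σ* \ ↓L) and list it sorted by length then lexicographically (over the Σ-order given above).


|Q|=19, |F|=2, |δ|=38 (19 ε).
min D↑ (3 st, q0=0, F={2}): 0:q→1,c→0,1→0 1:q→1,c→2,1→1 2:q→2,c→2,1→2.
'qc': run [5, 3, 2] end={s3,s6} rej; 2/2 del acc.
1 words, ⪯-incomp.

min(Σ*\↓L) = [qc].


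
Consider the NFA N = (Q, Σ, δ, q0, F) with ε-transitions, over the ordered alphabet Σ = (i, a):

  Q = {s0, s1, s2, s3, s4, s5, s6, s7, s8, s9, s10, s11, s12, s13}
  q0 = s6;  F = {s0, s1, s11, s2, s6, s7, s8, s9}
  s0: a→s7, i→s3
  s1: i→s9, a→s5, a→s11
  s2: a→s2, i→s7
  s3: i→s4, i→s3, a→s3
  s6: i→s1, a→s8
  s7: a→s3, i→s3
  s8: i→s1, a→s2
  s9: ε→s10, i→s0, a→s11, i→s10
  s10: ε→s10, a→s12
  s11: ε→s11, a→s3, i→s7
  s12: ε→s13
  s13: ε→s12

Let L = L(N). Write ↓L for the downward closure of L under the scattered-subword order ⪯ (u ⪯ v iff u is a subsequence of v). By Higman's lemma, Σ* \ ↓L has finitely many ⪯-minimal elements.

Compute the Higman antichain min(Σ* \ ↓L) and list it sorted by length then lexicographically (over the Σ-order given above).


min(Σ*\↓L) = [iaa, iiii, iaii, aaii, aaia].

|Q|=14, |F|=8, |δ|=27 (5 ε).
min D↑ (9 st, q0=0, F={8}): 0:i→1,a→2 1:i→3,a→4 2:i→1,a→5 3:i→6,a→4 4:i→7,a→8 5:i→7,a→5 6:i→8,a→7 7:i→8,a→8 8:i→8,a→8 [Hopcroft].
'iaa': run [14, 11, 7, 2] end={s3,s4} ∉↓L; 3/3 deletions ∈↓L.
'iiii': N↓-sim [14, 11, 9, 7, 2] end={s3,s4} ∉↓L; 4/4 single-dels accept.
'iaii': |S_i|=[14, 11, 7, 3, 2] end={s3,s4} — reject; 4/4 deletions ∈↓L.
'aaii': run [14, 13, 8, 3, 2] end={s3,s4} rej; 4/4 del acc.
'aaia': run [14, 13, 8, 3, 2] end={s3,s4} ∉↓L; 4/4 deletions ∈↓L.
5 words, ⪯-incomp.


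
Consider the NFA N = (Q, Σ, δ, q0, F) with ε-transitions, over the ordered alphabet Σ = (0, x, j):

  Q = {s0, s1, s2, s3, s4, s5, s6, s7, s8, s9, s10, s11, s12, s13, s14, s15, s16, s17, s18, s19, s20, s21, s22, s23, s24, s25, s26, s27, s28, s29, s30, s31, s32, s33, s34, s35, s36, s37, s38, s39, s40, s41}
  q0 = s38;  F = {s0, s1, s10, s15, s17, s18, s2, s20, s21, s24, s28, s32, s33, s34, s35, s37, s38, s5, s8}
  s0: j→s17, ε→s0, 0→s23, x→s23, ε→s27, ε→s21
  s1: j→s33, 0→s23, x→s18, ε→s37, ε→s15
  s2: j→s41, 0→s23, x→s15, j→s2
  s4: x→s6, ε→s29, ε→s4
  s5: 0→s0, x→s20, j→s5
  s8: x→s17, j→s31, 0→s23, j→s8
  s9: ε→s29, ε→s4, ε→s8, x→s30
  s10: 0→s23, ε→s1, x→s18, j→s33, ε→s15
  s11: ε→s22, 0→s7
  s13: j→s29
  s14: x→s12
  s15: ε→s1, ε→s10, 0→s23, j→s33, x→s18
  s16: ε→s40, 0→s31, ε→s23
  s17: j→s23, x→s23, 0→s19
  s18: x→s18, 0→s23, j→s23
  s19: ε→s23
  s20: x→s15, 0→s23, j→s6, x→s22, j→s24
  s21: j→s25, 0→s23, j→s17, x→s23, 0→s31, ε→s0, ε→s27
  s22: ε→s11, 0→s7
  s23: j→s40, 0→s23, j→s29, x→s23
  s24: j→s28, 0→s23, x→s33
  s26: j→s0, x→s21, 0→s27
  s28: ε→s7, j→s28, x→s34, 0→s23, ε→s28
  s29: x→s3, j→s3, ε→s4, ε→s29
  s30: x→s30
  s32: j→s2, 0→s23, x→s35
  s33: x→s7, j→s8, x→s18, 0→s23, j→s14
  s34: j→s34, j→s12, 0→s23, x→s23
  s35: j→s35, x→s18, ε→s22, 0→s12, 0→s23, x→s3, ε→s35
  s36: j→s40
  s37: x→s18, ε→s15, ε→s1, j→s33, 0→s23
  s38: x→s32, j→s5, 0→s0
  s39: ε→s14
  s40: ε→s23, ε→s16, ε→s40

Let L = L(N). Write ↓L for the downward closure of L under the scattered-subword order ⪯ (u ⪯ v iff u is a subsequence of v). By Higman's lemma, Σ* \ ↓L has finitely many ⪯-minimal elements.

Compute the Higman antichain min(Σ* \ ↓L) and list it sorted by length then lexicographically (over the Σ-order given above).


|Q|=42, |F|=19, |δ|=119 (33 ε).
min D↑ (16 st, q0=0, F={4}): 0:0→1,x→2,j→3 1:0→4,x→4,j→5 2:0→4,x→6,j→7 3:0→1,x→8,j→3 4:0→4,x→4,j→4 5:0→4,x→4,j→4 6:0→4,x→9,j→6 7:0→4,x→10,j→7 8:0→4,x→10,j→11 9:0→4,x→9,j→4 10:0→4,x→9,j→12 11:0→4,x→12,j→13 12:0→4,x→9,j→14 13:0→4,x→15,j→13 14:0→4,x→5,j→14 15:0→4,x→4,j→15.
'00': N↓-sim [36, 16, 9] end={s16,s19,s23,s29,s3,s31,s4,s40,s6} — reject; 2/2 single-dels accept.
'0x': |S_i|=[36, 16, 8] end={s16,s23,s29,s3,s31,s4,s40,s6} ∉↓L; 2/2 single-dels accept.
'x0': run [36, 30, 11] end={s12,s16,s19,s23,s29,s3,s31,s4,s40,s6,s7} rej; 2/2 deletions ∈↓L.
'0jj': run [36, 16, 11, 8] end={s16,s23,s29,s3,s31,s4,s40,s6} — reject; 3/3 del acc.
'xxxj': N↓-sim [36, 30, 24, 13, 8] end={s16,s23,s29,s3,s31,s4,s40,s6} rej; 4/4 del acc.
'jxjjxx': N↓-sim [36, 34, 26, 19, 16, 12, 8] end={s16,s23,s29,s3,s31,s4,s40,s6} ∉↓L; 6/6 single-dels accept.
6 minimals (antichain).

A = [00, 0x, x0, 0jj, xxxj, jxjjxx].


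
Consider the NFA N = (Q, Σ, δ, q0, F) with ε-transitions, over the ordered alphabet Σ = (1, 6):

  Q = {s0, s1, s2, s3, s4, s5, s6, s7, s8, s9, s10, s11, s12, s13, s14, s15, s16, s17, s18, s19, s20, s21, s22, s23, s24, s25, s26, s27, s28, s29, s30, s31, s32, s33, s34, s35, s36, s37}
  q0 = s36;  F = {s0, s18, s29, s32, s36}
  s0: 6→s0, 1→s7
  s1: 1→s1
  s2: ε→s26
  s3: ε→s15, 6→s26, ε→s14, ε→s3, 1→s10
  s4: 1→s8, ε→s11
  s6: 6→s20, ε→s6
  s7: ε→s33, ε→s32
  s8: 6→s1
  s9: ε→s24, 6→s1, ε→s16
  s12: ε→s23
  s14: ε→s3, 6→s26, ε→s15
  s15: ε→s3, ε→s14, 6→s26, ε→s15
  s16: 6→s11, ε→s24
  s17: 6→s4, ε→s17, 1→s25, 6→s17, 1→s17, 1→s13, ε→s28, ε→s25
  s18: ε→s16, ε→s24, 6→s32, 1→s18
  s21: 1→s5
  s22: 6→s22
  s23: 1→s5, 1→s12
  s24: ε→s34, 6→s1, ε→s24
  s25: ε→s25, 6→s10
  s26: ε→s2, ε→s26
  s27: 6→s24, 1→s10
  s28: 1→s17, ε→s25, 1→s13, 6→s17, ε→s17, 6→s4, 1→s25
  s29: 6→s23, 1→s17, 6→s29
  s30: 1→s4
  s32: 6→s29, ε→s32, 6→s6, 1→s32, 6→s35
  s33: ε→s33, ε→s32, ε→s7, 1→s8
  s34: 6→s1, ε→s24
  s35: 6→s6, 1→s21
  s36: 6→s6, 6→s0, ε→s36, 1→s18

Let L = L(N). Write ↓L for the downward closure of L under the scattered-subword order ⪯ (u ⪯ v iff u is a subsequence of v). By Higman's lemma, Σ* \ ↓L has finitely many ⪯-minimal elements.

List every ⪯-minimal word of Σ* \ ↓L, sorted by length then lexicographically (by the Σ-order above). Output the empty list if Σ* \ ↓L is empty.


|Q|=38, |F|=5, |δ|=82 (35 ε).
min D↑ (6 st, q0=0, F={5}): 0:1→1,6→2 1:1→1,6→3 2:1→3,6→2 3:1→3,6→4 4:1→5,6→4 5:1→5,6→5.
'1661': run [26, 24, 18, 17, 13] end={s1,s10,s11,s12,s13,s17,s21,s23,s25,s28,s4,s5,…} rej; 4/4 deletions ∈↓L.
'6161': |S_i|=[26, 21, 20, 17, 13] end={s1,s10,s11,s12,s13,s17,s21,s23,s25,s28,s4,s5,…} rej; 4/4 deletions ∈↓L.
2 obstructions.

Antichain: [1661, 6161].


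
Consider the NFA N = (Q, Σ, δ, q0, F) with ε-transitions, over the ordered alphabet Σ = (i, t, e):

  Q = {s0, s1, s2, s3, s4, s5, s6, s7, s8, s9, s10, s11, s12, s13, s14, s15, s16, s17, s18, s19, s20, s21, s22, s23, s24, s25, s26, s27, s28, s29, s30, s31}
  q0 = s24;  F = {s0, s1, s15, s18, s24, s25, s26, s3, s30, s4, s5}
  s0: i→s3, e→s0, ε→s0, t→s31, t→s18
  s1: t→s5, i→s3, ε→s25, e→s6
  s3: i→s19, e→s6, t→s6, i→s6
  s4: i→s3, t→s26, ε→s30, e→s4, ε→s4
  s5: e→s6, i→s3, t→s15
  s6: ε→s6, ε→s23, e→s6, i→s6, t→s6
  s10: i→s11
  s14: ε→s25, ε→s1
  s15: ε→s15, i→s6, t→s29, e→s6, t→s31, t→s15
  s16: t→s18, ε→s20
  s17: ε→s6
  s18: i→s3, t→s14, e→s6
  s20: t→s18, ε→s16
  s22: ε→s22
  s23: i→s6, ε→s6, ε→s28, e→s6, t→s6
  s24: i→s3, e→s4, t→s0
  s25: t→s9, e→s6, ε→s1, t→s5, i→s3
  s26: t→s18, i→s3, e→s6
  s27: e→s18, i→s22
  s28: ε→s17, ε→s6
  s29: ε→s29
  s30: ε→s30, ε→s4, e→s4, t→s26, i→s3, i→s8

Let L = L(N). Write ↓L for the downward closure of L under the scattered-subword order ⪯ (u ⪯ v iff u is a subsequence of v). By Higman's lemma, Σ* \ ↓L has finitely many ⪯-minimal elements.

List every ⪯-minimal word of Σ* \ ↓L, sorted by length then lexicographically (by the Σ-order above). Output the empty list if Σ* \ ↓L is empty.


A = [ii, it, ie, tte, ete, ttttti].

|Q|=32, |F|=11, |δ|=71 (21 ε).
min D↑ (10 st, q0=0, F={4}): 0:i→1,t→2,e→3 1:i→4,t→4,e→4 2:i→1,t→5,e→2 3:i→1,t→6,e→3 4:i→4,t→4,e→4 5:i→1,t→7,e→4 6:i→1,t→5,e→4 7:i→1,t→8,e→4 8:i→1,t→9,e→4 9:i→4,t→9,e→4.
'ii': N↓-sim [21, 7, 5] end={s17,s19,s23,s28,s6} ∉↓L; 2/2 single-dels accept.
'it': run [21, 7, 4] end={s17,s23,s28,s6} ∉↓L; 2/2 deletions ∈↓L.
'ie': run [21, 7, 4] end={s17,s23,s28,s6} — reject; 2/2 single-dels accept.
'tte': run [21, 17, 15, 4] end={s17,s23,s28,s6} ∉↓L; 3/3 single-dels accept.
'ete': |S_i|=[21, 20, 16, 4] end={s17,s23,s28,s6} ∉↓L; 3/3 del acc.
'ttttti': N↓-sim [21, 17, 15, 14, 11, 7, 4] end={s17,s23,s28,s6} — reject; 6/6 deletions ∈↓L.
6 obstructions.


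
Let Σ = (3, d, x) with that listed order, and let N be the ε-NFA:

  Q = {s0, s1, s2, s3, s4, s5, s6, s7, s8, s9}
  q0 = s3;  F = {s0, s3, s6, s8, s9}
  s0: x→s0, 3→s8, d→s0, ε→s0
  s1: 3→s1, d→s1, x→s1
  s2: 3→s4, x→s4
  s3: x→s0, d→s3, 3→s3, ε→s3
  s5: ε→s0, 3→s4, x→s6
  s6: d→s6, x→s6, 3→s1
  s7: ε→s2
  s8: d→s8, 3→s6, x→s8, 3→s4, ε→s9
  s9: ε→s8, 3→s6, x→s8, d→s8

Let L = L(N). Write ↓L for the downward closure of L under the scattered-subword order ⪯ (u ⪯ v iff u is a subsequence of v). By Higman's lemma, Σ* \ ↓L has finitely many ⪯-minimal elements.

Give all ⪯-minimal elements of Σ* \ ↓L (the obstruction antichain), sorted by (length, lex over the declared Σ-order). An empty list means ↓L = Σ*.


|Q|=10, |F|=5, |δ|=29 (6 ε).
min D↑ (5 st, q0=0, F={4}): 0:3→0,d→0,x→1 1:3→2,d→1,x→1 2:3→3,d→2,x→2 3:3→4,d→3,x→3 4:3→4,d→4,x→4 [Hopcroft].
'x333': N↓-sim [7, 6, 5, 3, 1] end={s1} — reject; 4/4 del acc.
1 obstructions.

A = [x333].


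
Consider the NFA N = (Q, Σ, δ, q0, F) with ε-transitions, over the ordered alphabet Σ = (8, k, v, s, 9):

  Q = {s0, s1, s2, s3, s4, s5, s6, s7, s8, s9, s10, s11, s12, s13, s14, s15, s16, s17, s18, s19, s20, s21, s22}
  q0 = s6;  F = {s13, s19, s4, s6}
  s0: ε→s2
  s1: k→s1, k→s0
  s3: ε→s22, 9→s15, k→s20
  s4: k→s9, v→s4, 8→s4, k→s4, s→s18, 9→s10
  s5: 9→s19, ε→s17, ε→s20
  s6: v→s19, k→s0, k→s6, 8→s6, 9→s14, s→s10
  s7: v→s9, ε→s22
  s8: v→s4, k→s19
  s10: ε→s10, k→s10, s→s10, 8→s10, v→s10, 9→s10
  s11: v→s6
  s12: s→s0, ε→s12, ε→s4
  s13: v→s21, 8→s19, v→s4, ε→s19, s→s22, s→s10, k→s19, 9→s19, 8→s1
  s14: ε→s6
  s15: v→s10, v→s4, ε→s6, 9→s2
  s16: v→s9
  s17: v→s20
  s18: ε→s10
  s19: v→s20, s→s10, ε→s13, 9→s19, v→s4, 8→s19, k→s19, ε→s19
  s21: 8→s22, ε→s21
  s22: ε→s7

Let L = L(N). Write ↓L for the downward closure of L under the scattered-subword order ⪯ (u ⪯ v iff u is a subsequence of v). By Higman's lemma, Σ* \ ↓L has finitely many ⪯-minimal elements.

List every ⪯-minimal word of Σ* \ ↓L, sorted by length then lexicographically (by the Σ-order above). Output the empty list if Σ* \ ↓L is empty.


|Q|=23, |F|=4, |δ|=63 (16 ε).
min D↑ (4 st, q0=0, F={2}): 0:8→0,k→0,v→1,s→2,9→0 1:8→1,k→1,v→3,s→2,9→1 2:8→2,k→2,v→2,s→2,9→2 3:8→3,k→3,v→3,s→2,9→2.
's': |S_i|=[15, 5] end={s10,s18,s22,s7,s9} ∉↓L; 1/1 del acc.
'vv9': N↓-sim [15, 13, 8, 1] end={s10} rej; 3/3 deletions ∈↓L.
2 words, ⪯-incomp.

min(Σ*\↓L) = [s, vv9].


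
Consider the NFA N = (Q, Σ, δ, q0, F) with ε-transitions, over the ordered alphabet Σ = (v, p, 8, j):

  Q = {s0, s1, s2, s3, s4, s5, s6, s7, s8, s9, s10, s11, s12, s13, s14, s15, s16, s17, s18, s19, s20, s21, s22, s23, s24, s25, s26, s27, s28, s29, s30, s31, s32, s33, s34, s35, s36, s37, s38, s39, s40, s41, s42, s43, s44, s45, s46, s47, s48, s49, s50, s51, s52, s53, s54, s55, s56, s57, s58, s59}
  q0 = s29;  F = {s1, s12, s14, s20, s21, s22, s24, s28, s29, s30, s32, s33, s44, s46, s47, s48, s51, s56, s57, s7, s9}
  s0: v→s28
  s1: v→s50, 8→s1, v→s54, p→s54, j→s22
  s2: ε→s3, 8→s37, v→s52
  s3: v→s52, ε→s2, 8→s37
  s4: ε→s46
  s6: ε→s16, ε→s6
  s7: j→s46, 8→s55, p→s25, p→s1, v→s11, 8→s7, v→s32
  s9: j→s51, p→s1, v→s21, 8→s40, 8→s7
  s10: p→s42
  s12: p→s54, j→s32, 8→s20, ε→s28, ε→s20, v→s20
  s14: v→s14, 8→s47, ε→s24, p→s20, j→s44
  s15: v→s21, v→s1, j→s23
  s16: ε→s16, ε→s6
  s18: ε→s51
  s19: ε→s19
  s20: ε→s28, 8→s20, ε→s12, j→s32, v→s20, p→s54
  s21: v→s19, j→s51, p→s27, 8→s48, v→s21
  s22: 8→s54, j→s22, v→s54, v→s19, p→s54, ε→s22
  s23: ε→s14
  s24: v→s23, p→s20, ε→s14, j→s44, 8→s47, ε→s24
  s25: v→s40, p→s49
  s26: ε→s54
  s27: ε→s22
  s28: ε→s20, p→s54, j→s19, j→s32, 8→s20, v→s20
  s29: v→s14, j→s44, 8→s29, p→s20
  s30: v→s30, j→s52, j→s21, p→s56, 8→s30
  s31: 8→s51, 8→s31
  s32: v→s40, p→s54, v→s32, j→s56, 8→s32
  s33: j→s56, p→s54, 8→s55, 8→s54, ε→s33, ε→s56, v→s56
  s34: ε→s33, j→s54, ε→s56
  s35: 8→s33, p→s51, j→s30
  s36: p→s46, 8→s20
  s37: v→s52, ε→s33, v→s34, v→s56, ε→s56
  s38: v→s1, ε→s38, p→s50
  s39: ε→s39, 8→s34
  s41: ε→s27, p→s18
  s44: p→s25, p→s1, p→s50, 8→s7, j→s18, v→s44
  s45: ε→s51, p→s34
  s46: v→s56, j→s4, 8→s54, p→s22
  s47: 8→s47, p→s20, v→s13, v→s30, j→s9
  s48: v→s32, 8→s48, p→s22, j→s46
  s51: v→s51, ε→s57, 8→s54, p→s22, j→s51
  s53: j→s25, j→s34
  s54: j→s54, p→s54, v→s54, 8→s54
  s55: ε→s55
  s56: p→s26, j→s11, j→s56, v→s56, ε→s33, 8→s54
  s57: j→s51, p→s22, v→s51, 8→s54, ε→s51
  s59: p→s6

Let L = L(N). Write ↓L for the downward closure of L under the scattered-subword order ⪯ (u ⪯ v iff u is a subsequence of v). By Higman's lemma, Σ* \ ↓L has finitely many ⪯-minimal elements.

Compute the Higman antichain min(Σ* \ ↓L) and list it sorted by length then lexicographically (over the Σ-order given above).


|Q|=60, |F|=21, |δ|=168 (35 ε).
min D↑ (17 st, q0=0, F={5}): 0:v→1,p→2,8→0,j→3 1:v→1,p→2,8→4,j→3 2:v→2,p→5,8→2,j→6 3:v→3,p→7,8→8,j→9 4:v→10,p→2,8→4,j→11 5:v→5,p→5,8→5,j→5 6:v→6,p→5,8→6,j→12 7:v→5,p→5,8→7,j→13 8:v→6,p→7,8→8,j→14 9:v→9,p→13,8→5,j→9 10:v→10,p→12,8→10,j→15 11:v→15,p→7,8→8,j→9 12:v→12,p→5,8→5,j→12 13:v→5,p→5,8→5,j→13 14:v→12,p→13,8→5,j→14 15:v→15,p→13,8→16,j→9 16:v→6,p→13,8→16,j→14.
'pp': N↓-sim [36, 18, 3] end={s26,s49,s54} ∉↓L; 2/2 del acc.
'jpv': run [36, 26, 10, 4] end={s19,s40,s50,s54} rej; 3/3 deletions ∈↓L.
'jj8': |S_i|=[36, 26, 13, 2] end={s54,s55} — reject; 3/3 deletions ∈↓L.
'j8vp': |S_i|=[36, 26, 18, 10, 2] end={s26,s54} ∉↓L; 4/4 single-dels accept.
'v8vp8': run [36, 35, 30, 24, 9, 2] end={s54,s55} ∉↓L; 5/5 del acc.
5 minimals (antichain).

A = [pp, jpv, jj8, j8vp, v8vp8].


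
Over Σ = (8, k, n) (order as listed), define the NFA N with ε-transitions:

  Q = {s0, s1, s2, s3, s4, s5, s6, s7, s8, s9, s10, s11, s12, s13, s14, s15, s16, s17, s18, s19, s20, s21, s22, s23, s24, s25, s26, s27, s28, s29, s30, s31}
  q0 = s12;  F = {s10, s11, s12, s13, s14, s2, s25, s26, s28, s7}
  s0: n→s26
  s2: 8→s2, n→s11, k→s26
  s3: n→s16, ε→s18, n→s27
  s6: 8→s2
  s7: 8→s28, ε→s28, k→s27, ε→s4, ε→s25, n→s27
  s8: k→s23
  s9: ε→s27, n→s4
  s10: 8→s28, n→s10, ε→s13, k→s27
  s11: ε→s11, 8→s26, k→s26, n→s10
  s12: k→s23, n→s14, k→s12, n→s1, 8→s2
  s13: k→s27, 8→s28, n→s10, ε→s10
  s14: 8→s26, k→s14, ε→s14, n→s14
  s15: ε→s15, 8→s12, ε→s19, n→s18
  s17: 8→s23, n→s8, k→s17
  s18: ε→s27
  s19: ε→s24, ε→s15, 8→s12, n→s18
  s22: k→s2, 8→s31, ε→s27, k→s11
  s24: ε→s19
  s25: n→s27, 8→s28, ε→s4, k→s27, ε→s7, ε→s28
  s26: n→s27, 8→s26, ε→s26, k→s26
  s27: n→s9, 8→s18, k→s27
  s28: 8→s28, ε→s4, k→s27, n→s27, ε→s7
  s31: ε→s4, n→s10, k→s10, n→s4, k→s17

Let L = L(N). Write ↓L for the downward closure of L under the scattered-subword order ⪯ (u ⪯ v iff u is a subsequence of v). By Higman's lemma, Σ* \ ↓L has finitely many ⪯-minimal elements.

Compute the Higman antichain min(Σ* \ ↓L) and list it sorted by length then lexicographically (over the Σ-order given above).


Antichain: [8kn, n8n, 8nnk].

|Q|=32, |F|=10, |δ|=78 (23 ε).
min D↑ (8 st, q0=0, F={5}): 0:8→1,k→0,n→2 1:8→1,k→3,n→4 2:8→3,k→2,n→2 3:8→3,k→3,n→5 4:8→3,k→3,n→6 5:8→5,k→5,n→5 6:8→7,k→5,n→6 7:8→7,k→5,n→5 (ε-aug+det+¬).
'8kn': N↓-sim [16, 12, 5, 4] end={s18,s27,s4,s9} — reject; 3/3 single-dels accept.
'n8n': run [16, 13, 8, 4] end={s18,s27,s4,s9} ∉↓L; 3/3 deletions ∈↓L.
'8nnk': run [16, 12, 11, 9, 4] end={s18,s27,s4,s9} rej; 4/4 single-dels accept.
3 minimals (antichain).


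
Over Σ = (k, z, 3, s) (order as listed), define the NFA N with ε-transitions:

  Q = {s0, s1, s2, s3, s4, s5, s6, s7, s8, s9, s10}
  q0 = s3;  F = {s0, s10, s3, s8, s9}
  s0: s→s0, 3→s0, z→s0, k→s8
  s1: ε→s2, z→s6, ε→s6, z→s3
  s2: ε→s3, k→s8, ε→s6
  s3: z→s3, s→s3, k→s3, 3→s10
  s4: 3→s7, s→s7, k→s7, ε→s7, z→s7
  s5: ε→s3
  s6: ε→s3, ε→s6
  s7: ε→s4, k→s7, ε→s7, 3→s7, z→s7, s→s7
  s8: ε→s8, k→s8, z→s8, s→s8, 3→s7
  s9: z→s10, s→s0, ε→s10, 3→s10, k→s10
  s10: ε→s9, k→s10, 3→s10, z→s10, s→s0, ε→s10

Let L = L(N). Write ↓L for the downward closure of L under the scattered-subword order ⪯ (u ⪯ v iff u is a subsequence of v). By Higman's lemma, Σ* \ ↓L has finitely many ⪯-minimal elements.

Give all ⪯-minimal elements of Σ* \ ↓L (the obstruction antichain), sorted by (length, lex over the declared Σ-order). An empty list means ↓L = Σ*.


|Q|=11, |F|=5, |δ|=45 (14 ε).
min D↑ (5 st, q0=0, F={4}): 0:k→0,z→0,3→1,s→0 1:k→1,z→1,3→1,s→2 2:k→3,z→2,3→2,s→2 3:k→3,z→3,3→4,s→3 4:k→4,z→4,3→4,s→4 [Hopcroft].
'3sk3': N↓-sim [7, 6, 4, 3, 2] end={s4,s7} rej; 4/4 single-dels accept.
1 words, ⪯-incomp.

Antichain: [3sk3].


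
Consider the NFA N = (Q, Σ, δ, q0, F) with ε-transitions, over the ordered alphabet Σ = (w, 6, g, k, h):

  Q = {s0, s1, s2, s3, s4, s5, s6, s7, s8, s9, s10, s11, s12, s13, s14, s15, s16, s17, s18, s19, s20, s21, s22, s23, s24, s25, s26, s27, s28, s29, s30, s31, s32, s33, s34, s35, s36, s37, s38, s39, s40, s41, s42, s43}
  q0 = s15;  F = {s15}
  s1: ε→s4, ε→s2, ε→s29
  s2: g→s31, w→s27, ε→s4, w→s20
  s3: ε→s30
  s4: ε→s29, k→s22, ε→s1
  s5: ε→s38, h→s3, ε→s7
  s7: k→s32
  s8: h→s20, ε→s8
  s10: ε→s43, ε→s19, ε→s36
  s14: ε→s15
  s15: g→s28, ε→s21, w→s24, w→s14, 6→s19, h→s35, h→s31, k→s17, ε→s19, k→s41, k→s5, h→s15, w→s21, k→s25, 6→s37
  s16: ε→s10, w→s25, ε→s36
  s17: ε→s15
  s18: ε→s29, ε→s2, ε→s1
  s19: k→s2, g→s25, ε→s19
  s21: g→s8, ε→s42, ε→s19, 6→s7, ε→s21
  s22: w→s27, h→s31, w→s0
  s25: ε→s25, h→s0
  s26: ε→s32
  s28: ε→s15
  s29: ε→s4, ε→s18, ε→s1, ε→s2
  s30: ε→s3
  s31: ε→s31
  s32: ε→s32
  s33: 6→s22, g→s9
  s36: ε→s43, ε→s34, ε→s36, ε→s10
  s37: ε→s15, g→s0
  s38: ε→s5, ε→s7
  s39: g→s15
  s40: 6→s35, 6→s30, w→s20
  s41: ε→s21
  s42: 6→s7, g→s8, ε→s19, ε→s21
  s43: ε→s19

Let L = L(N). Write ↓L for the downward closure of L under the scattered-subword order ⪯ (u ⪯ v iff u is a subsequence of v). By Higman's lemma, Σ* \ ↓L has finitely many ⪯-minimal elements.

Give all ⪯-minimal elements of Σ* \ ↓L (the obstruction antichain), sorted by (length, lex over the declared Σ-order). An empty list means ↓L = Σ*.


|Q|=44, |F|=1, |δ|=85 (47 ε).
min D↑ (1 st, q0=0, F={}): 0:w→0,6→0,g→0,k→0,h→0.
L(D↑) = ∅; no obstructions.

Antichain: [].


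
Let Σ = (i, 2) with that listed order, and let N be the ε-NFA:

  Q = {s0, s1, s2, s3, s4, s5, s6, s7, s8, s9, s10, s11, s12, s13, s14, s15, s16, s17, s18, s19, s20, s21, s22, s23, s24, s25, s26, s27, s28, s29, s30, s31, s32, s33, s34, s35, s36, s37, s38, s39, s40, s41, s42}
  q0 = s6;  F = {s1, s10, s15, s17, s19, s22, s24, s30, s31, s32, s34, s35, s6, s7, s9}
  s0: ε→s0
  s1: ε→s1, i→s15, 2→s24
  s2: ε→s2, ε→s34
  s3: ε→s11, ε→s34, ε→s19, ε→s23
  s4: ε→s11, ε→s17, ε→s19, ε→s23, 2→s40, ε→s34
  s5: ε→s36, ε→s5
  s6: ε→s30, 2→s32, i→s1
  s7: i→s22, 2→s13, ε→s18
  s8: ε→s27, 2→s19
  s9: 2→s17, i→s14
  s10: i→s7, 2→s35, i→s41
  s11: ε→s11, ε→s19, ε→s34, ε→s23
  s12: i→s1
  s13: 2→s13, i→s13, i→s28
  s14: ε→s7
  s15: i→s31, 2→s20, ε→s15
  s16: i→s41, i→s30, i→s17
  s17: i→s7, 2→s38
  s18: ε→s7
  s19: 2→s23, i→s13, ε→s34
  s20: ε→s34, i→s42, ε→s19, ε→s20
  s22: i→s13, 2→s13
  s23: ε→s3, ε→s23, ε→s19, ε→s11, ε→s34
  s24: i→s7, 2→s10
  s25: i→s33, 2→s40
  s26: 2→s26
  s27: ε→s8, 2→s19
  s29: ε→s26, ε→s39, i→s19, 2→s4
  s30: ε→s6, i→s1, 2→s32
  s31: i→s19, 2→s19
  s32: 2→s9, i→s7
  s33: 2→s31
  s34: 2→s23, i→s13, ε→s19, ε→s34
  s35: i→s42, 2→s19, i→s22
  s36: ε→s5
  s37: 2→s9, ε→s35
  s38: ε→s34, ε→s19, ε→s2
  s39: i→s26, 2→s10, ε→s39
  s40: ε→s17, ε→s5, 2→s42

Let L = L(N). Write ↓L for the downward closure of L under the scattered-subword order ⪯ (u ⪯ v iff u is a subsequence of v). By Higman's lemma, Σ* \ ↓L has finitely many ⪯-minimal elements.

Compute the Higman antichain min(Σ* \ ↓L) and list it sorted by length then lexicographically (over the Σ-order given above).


|Q|=43, |F|=15, |δ|=101 (48 ε).
min D↑ (14 st, q0=0, F={11}): 0:i→1,2→2 1:i→3,2→4 2:i→5,2→6 3:i→7,2→8 4:i→5,2→9 5:i→10,2→11 6:i→5,2→12 7:i→8,2→8 8:i→11,2→8 9:i→5,2→13 10:i→11,2→11 11:i→11,2→11 12:i→5,2→8 13:i→10,2→8 [Hopcroft].
'2i2': N↓-sim [27, 22, 8, 2] end={s13,s28} ∉↓L; 3/3 deletions ∈↓L.
'ii2i': run [27, 20, 15, 9, 3] end={s13,s28,s42} rej; 4/4 single-dels accept.
'2iii': |S_i|=[27, 22, 8, 3, 2] end={s13,s28} — reject; 4/4 single-dels accept.
'iiiii': run [27, 20, 15, 10, 7, 2] end={s13,s28} rej; 5/5 single-dels accept.
'2222i': |S_i|=[27, 22, 19, 15, 9, 2] end={s13,s28} ∉↓L; 5/5 single-dels accept.
'i222ii': run [27, 20, 16, 14, 10, 4, 2] end={s13,s28} ∉↓L; 6/6 del acc.
6 minimals (antichain).

min(Σ*\↓L) = [2i2, ii2i, 2iii, iiiii, 2222i, i222ii].


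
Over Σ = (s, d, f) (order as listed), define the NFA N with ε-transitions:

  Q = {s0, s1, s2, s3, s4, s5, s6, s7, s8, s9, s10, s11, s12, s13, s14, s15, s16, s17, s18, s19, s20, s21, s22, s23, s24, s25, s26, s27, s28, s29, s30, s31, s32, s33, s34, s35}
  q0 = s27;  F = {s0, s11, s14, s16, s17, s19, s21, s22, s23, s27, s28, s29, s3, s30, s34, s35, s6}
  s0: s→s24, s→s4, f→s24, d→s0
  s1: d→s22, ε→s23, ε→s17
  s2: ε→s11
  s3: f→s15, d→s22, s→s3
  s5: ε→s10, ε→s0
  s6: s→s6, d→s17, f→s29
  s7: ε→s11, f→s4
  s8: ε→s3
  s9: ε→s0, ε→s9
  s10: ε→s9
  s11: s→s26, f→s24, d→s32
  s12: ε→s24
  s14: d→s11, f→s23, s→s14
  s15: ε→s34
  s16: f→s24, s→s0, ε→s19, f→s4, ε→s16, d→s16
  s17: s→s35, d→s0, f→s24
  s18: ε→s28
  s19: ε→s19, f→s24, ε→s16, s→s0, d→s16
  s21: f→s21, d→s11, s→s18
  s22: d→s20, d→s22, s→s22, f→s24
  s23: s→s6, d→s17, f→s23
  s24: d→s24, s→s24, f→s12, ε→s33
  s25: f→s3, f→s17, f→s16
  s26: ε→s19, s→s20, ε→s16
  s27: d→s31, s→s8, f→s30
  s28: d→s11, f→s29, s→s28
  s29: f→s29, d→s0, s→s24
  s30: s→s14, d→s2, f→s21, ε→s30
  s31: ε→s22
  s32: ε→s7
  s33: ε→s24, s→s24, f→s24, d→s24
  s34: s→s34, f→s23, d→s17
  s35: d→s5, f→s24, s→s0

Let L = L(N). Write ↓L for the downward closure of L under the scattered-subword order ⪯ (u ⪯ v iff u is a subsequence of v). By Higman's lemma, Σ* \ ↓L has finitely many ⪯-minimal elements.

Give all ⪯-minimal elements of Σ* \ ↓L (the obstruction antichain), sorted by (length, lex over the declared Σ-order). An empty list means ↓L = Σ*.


min(Σ*\↓L) = [df, sfdds, fdsss, ffsfs].

|Q|=36, |F|=17, |δ|=90 (24 ε).
min D↑ (17 st, q0=0, F={5}): 0:s→1,d→2,f→3 1:s→1,d→2,f→4 2:s→2,d→2,f→5 3:s→6,d→7,f→8 4:s→4,d→9,f→10 5:s→5,d→5,f→5 6:s→6,d→7,f→10 7:s→11,d→7,f→5 8:s→12,d→7,f→8 9:s→13,d→14,f→5 10:s→15,d→9,f→10 11:s→14,d→11,f→5 12:s→12,d→7,f→16 13:s→14,d→14,f→5 14:s→5,d→14,f→5 15:s→15,d→9,f→16 16:s→5,d→14,f→16 (ε-aug+det+¬).
'df': |S_i|=[33, 20, 4] end={s12,s24,s33,s4} ∉↓L; 2/2 single-dels accept.
'sfdds': |S_i|=[33, 28, 15, 10, 8, 4] end={s12,s24,s33,s4} rej; 5/5 deletions ∈↓L.
'fdsss': |S_i|=[33, 28, 18, 13, 6, 4] end={s12,s24,s33,s4} — reject; 5/5 del acc.
'ffsfs': run [33, 28, 23, 21, 6, 4] end={s12,s24,s33,s4} — reject; 5/5 del acc.
4 obstructions.


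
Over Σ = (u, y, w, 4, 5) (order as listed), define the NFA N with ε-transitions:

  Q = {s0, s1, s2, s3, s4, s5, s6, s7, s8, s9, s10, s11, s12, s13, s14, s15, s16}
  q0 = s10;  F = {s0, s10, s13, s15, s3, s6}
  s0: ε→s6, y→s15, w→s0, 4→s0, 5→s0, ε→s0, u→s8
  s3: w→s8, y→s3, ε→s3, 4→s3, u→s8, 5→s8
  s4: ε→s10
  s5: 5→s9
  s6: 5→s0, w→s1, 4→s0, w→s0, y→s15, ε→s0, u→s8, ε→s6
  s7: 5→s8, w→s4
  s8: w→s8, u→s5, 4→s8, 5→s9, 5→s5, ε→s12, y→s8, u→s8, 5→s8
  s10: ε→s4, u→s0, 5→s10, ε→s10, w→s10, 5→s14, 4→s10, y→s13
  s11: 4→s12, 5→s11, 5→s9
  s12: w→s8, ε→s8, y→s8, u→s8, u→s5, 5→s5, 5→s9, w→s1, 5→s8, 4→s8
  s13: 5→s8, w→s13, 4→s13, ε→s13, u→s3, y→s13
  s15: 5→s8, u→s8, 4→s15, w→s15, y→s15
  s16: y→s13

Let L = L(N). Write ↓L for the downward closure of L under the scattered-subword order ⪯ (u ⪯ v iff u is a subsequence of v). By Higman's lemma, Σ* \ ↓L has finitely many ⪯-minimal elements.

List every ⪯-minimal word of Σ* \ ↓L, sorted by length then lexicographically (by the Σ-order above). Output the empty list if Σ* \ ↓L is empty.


A = [uu, y5, yuw].

|Q|=17, |F|=6, |δ|=67 (11 ε).
min D↑ (6 st, q0=0, F={3}): 0:u→1,y→2,w→0,4→0,5→0 1:u→3,y→4,w→1,4→1,5→1 2:u→5,y→2,w→2,4→2,5→3 3:u→3,y→3,w→3,4→3,5→3 4:u→3,y→4,w→4,4→4,5→3 5:u→3,y→5,w→3,4→5,5→3 [Hopcroft].
'uu': N↓-sim [13, 9, 5] end={s1,s12,s5,s8,s9} rej; 2/2 del acc.
'y5': |S_i|=[13, 8, 5] end={s1,s12,s5,s8,s9} ∉↓L; 2/2 single-dels accept.
'yuw': N↓-sim [13, 8, 6, 5] end={s1,s12,s5,s8,s9} — reject; 3/3 single-dels accept.
3 obstructions.


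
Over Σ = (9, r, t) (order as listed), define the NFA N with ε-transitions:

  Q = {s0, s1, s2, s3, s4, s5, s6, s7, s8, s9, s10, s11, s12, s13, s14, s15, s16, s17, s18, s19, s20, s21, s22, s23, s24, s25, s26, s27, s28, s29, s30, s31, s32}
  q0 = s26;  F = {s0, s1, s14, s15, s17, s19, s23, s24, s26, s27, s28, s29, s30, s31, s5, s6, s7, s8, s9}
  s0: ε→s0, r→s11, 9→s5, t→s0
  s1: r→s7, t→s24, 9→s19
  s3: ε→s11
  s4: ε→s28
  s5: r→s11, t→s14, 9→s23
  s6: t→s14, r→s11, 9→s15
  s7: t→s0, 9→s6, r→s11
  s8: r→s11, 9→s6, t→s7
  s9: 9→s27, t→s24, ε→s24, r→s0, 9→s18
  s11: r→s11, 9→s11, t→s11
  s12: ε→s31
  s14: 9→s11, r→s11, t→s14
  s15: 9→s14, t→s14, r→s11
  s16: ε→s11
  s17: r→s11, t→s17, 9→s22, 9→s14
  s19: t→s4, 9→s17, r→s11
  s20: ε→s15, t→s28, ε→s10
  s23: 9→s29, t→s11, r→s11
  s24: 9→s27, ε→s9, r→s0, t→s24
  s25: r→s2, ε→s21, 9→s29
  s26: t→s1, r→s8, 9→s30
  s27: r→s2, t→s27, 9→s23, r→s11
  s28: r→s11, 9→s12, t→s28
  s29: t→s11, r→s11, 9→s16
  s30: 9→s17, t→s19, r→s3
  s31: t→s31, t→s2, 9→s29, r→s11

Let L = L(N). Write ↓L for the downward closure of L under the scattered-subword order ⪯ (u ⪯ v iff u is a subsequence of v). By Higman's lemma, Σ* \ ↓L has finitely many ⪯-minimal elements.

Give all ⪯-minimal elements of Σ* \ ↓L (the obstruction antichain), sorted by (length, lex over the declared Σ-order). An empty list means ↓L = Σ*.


min(Σ*\↓L) = [9r, rr, 9999, r9t9, tt99t].

|Q|=33, |F|=19, |δ|=77 (10 ε).
min D↑ (19 st, q0=0, F={5}): 0:9→1,r→2,t→3 1:9→4,r→5,t→6 2:9→7,r→5,t→8 3:9→6,r→8,t→9 4:9→10,r→5,t→4 5:9→5,r→5,t→5 6:9→4,r→5,t→11 7:9→12,r→5,t→10 8:9→7,r→5,t→13 9:9→14,r→13,t→9 10:9→5,r→5,t→10 11:9→15,r→5,t→11 12:9→10,r→5,t→10 13:9→16,r→5,t→13 14:9→17,r→5,t→14 15:9→18,r→5,t→15 16:9→17,r→5,t→10 17:9→18,r→5,t→5 18:9→5,r→5,t→5 [Hopcroft].
'9r': run [27, 20, 3] end={s11,s2,s3} — reject; 2/2 deletions ∈↓L.
'rr': |S_i|=[27, 13, 1] end={s11} ∉↓L; 2/2 deletions ∈↓L.
'9999': N↓-sim [27, 20, 11, 5, 2] end={s11,s16} — reject; 4/4 single-dels accept.
'r9t9': N↓-sim [27, 13, 8, 2, 1] end={s11} rej; 4/4 deletions ∈↓L.
'tt99t': N↓-sim [27, 23, 18, 12, 4, 1] end={s11} ∉↓L; 5/5 single-dels accept.
5 words, ⪯-incomp.


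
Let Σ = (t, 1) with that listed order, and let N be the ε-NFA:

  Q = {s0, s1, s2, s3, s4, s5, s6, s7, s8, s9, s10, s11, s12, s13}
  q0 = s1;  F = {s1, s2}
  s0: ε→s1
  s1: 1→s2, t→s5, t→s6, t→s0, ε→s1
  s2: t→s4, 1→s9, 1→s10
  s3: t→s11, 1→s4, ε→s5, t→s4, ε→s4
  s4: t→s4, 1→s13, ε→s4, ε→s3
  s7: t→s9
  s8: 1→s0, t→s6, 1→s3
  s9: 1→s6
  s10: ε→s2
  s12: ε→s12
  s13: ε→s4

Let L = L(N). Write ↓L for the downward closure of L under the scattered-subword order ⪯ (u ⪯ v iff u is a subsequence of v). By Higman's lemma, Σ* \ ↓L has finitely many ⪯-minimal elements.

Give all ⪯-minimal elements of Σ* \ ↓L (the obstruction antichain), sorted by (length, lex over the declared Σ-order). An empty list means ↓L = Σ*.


|Q|=14, |F|=2, |δ|=26 (9 ε).
min D↑ (3 st, q0=0, F={2}): 0:t→0,1→1 1:t→2,1→1 2:t→2,1→2.
'1t': run [11, 9, 5] end={s11,s13,s3,s4,s5} — reject; 2/2 single-dels accept.
1 words, ⪯-incomp.

A = [1t].


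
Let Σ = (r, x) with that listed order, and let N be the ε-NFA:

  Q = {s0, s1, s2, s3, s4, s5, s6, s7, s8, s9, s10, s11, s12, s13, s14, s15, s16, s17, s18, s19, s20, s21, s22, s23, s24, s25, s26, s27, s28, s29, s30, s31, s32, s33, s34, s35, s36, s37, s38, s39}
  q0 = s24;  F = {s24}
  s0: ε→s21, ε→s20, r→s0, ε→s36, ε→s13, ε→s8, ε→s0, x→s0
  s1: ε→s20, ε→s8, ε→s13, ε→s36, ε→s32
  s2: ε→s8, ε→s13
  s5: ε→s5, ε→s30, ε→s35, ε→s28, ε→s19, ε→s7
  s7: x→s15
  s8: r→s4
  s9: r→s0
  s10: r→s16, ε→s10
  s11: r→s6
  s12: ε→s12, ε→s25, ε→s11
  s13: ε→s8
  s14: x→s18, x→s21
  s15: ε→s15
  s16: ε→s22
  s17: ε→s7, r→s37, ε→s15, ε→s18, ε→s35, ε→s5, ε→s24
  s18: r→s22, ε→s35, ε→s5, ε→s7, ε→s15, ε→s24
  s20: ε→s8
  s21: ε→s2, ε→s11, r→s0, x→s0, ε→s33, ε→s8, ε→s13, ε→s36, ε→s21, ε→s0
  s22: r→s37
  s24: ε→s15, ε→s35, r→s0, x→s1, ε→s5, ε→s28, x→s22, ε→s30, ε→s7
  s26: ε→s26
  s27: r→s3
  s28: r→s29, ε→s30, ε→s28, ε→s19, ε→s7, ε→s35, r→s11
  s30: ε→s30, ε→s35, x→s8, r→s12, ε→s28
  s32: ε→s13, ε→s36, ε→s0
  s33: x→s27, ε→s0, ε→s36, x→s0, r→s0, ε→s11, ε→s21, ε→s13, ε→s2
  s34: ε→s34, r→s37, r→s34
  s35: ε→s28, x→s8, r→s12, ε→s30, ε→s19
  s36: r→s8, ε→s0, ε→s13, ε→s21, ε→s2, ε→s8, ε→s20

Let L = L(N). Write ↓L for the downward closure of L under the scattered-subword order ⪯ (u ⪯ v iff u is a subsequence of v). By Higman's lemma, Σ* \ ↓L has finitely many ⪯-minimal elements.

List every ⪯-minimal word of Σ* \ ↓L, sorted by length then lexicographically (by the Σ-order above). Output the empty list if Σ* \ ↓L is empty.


Antichain: [r, x].

|Q|=40, |F|=1, |δ|=110 (80 ε).
min D↑ (2 st, q0=0, F={1}): 0:r→1,x→1 1:r→1,x→1.
'r': |S_i|=[28, 17] end={s0,s11,s12,s13,s2,s20,s21,s25,s27,s29,s3,s33,…} ∉↓L; 1/1 deletions ∈↓L.
'x': run [28, 18] end={s0,s1,s11,s13,s15,s2,s20,s21,s22,s27,s3,s32,…} rej; 1/1 single-dels accept.
2 obstructions.


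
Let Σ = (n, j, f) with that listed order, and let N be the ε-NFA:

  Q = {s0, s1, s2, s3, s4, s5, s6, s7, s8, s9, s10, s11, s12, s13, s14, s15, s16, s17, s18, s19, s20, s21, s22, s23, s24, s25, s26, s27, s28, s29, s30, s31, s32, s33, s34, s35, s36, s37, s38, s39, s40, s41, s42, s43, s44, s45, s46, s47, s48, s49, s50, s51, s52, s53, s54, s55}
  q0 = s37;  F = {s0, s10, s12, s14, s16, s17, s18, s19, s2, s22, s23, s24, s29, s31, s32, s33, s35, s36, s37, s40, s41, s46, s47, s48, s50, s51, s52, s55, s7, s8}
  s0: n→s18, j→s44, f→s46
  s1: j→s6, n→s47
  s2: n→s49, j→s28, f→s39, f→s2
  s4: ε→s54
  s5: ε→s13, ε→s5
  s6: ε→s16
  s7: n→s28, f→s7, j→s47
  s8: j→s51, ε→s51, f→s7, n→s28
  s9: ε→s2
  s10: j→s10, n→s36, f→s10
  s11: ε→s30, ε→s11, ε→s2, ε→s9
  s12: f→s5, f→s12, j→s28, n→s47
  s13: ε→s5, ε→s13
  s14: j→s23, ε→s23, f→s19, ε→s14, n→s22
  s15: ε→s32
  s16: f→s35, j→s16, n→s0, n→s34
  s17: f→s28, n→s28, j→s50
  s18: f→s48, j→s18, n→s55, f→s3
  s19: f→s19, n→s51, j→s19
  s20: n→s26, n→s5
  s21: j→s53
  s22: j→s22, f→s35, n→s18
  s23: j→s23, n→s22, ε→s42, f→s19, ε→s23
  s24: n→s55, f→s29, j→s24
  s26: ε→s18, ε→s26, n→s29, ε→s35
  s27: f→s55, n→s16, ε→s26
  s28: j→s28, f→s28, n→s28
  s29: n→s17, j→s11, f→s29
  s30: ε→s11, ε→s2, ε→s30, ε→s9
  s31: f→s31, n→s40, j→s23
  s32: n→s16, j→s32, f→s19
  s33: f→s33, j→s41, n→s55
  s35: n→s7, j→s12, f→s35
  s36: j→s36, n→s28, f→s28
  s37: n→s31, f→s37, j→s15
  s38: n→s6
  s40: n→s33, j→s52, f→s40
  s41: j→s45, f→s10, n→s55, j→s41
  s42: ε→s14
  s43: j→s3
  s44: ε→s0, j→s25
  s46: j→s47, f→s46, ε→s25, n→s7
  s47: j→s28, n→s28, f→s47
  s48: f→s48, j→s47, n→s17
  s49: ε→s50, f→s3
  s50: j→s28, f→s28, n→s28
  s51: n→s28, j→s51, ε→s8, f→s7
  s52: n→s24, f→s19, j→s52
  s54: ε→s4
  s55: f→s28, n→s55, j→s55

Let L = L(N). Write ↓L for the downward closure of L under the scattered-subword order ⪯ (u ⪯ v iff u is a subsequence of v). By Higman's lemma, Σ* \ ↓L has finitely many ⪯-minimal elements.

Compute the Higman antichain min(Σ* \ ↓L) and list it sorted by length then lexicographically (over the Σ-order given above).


Antichain: [jfnn, nnnnf, jnfjj, jnnfjn].

|Q|=56, |F|=30, |δ|=141 (31 ε).
min D↑ (29 st, q0=0, F={20}): 0:n→1,j→2,f→0 1:n→3,j→4,f→1 2:n→5,j→2,f→6 3:n→7,j→8,f→3 4:n→9,j→4,f→6 5:n→10,j→5,f→11 6:n→12,j→6,f→6 7:n→13,j→14,f→7 8:n→15,j→8,f→6 9:n→16,j→9,f→11 10:n→16,j→10,f→17 11:n→18,j→19,f→11 12:n→20,j→12,f→18 13:n→13,j→13,f→20 14:n→13,j→14,f→21 15:n→13,j→15,f→22 16:n→13,j→16,f→23 17:n→18,j→24,f→17 18:n→20,j→24,f→18 19:n→24,j→20,f→19 20:n→20,j→20,f→20 21:n→25,j→21,f→21 22:n→26,j→27,f→22 23:n→26,j→24,f→23 24:n→20,j→20,f→24 25:n→20,j→25,f→20 26:n→20,j→28,f→20 27:n→28,j→20,f→27 28:n→20,j→20,f→20 (ε-aug+det+¬).
'jfnn': N↓-sim [45, 41, 25, 10, 1] end={s28} — reject; 4/4 deletions ∈↓L.
'nnnnf': N↓-sim [45, 42, 37, 24, 7, 2] end={s28,s3} ∉↓L; 5/5 del acc.
'jnfjj': |S_i|=[45, 41, 31, 20, 13, 1] end={s28} ∉↓L; 5/5 del acc.
'jnnfjn': N↓-sim [45, 41, 31, 15, 9, 3, 1] end={s28} — reject; 6/6 deletions ∈↓L.
4 obstructions.
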